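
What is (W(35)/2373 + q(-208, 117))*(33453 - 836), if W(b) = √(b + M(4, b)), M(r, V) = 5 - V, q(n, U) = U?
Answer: 3816189 + 32617*√5/2373 ≈ 3.8162e+6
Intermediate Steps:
W(b) = √5 (W(b) = √(b + (5 - b)) = √5)
(W(35)/2373 + q(-208, 117))*(33453 - 836) = (√5/2373 + 117)*(33453 - 836) = (√5*(1/2373) + 117)*32617 = (√5/2373 + 117)*32617 = (117 + √5/2373)*32617 = 3816189 + 32617*√5/2373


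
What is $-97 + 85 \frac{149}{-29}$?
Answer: $- \frac{15478}{29} \approx -533.72$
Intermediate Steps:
$-97 + 85 \frac{149}{-29} = -97 + 85 \cdot 149 \left(- \frac{1}{29}\right) = -97 + 85 \left(- \frac{149}{29}\right) = -97 - \frac{12665}{29} = - \frac{15478}{29}$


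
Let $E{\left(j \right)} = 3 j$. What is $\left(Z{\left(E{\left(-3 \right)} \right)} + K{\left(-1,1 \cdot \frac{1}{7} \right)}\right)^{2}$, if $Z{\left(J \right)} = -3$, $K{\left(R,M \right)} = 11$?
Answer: $64$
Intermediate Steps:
$\left(Z{\left(E{\left(-3 \right)} \right)} + K{\left(-1,1 \cdot \frac{1}{7} \right)}\right)^{2} = \left(-3 + 11\right)^{2} = 8^{2} = 64$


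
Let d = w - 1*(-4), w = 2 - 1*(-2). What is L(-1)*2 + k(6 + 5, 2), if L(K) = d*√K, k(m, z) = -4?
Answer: -4 + 16*I ≈ -4.0 + 16.0*I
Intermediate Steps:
w = 4 (w = 2 + 2 = 4)
d = 8 (d = 4 - 1*(-4) = 4 + 4 = 8)
L(K) = 8*√K
L(-1)*2 + k(6 + 5, 2) = (8*√(-1))*2 - 4 = (8*I)*2 - 4 = 16*I - 4 = -4 + 16*I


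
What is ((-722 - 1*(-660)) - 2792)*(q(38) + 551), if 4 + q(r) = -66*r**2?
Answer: 270436478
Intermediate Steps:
q(r) = -4 - 66*r**2
((-722 - 1*(-660)) - 2792)*(q(38) + 551) = ((-722 - 1*(-660)) - 2792)*((-4 - 66*38**2) + 551) = ((-722 + 660) - 2792)*((-4 - 66*1444) + 551) = (-62 - 2792)*((-4 - 95304) + 551) = -2854*(-95308 + 551) = -2854*(-94757) = 270436478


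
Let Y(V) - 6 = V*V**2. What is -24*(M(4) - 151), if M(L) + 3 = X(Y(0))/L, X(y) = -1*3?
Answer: 3714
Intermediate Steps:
Y(V) = 6 + V**3 (Y(V) = 6 + V*V**2 = 6 + V**3)
X(y) = -3
M(L) = -3 - 3/L
-24*(M(4) - 151) = -24*((-3 - 3/4) - 151) = -24*(-15/4 - 151) = -24*(-619/4) = 3714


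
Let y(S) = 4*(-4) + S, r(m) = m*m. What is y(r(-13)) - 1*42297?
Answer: -42144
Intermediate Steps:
r(m) = m²
y(S) = -16 + S
y(r(-13)) - 1*42297 = (-16 + (-13)²) - 1*42297 = (-16 + 169) - 42297 = 153 - 42297 = -42144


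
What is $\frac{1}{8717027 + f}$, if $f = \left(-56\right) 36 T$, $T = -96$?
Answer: $\frac{1}{8910563} \approx 1.1223 \cdot 10^{-7}$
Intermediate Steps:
$f = 193536$ ($f = \left(-56\right) 36 \left(-96\right) = \left(-2016\right) \left(-96\right) = 193536$)
$\frac{1}{8717027 + f} = \frac{1}{8717027 + 193536} = \frac{1}{8910563}$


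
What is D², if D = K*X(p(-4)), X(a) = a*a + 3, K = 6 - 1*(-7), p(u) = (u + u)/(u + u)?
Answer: 2704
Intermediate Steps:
p(u) = 1 (p(u) = (2*u)/((2*u)) = (2*u)*(1/(2*u)) = 1)
K = 13 (K = 6 + 7 = 13)
X(a) = 3 + a² (X(a) = a² + 3 = 3 + a²)
D = 52 (D = 13*(3 + 1²) = 13*(3 + 1) = 13*4 = 52)
D² = 52² = 2704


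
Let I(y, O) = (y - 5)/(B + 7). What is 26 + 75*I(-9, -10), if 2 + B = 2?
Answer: -124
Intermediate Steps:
B = 0 (B = -2 + 2 = 0)
I(y, O) = -5/7 + y/7 (I(y, O) = (y - 5)/(0 + 7) = (-5 + y)/7 = (-5 + y)*(1/7) = -5/7 + y/7)
26 + 75*I(-9, -10) = 26 + 75*(-5/7 + (1/7)*(-9)) = 26 + 75*(-5/7 - 9/7) = 26 + 75*(-2) = 26 - 150 = -124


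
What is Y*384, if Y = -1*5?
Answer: -1920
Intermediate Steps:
Y = -5
Y*384 = -5*384 = -1920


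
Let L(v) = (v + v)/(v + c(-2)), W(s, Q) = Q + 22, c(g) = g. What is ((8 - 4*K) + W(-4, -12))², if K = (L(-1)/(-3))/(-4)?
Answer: 25600/81 ≈ 316.05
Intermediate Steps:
W(s, Q) = 22 + Q
L(v) = 2*v/(-2 + v) (L(v) = (v + v)/(v - 2) = (2*v)/(-2 + v) = 2*v/(-2 + v))
K = 1/18 (K = ((2*(-1)/(-2 - 1))/(-3))/(-4) = ((2*(-1)/(-3))*(-⅓))*(-¼) = ((2*(-1)*(-⅓))*(-⅓))*(-¼) = ((⅔)*(-⅓))*(-¼) = -2/9*(-¼) = 1/18 ≈ 0.055556)
((8 - 4*K) + W(-4, -12))² = ((8 - 4*1/18) + (22 - 12))² = ((8 - 2/9) + 10)² = (70/9 + 10)² = (160/9)² = 25600/81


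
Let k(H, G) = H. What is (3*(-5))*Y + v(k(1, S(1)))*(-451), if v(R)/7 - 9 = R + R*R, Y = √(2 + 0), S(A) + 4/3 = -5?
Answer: -34727 - 15*√2 ≈ -34748.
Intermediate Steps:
S(A) = -19/3 (S(A) = -4/3 - 5 = -19/3)
Y = √2 ≈ 1.4142
v(R) = 63 + 7*R + 7*R² (v(R) = 63 + 7*(R + R*R) = 63 + 7*(R + R²) = 63 + (7*R + 7*R²) = 63 + 7*R + 7*R²)
(3*(-5))*Y + v(k(1, S(1)))*(-451) = (3*(-5))*√2 + (63 + 7*1 + 7*1²)*(-451) = -15*√2 + (63 + 7 + 7*1)*(-451) = -15*√2 + (63 + 7 + 7)*(-451) = -15*√2 + 77*(-451) = -15*√2 - 34727 = -34727 - 15*√2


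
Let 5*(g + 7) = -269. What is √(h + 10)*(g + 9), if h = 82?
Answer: -518*√23/5 ≈ -496.85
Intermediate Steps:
g = -304/5 (g = -7 + (⅕)*(-269) = -7 - 269/5 = -304/5 ≈ -60.800)
√(h + 10)*(g + 9) = √(82 + 10)*(-304/5 + 9) = √92*(-259/5) = (2*√23)*(-259/5) = -518*√23/5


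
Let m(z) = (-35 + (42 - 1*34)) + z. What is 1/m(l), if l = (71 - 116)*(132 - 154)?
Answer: 1/963 ≈ 0.0010384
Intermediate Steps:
l = 990 (l = -45*(-22) = 990)
m(z) = -27 + z (m(z) = (-35 + (42 - 34)) + z = (-35 + 8) + z = -27 + z)
1/m(l) = 1/(-27 + 990) = 1/963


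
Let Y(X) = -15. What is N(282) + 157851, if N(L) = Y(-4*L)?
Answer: 157836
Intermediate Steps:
N(L) = -15
N(282) + 157851 = -15 + 157851 = 157836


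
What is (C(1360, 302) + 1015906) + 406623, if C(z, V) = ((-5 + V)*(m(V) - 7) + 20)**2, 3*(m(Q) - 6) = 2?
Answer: 1428770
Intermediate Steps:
m(Q) = 20/3 (m(Q) = 6 + (1/3)*2 = 6 + 2/3 = 20/3)
C(z, V) = (65/3 - V/3)**2 (C(z, V) = ((-5 + V)*(20/3 - 7) + 20)**2 = ((-5 + V)*(-1/3) + 20)**2 = ((5/3 - V/3) + 20)**2 = (65/3 - V/3)**2)
(C(1360, 302) + 1015906) + 406623 = ((65 - 1*302)**2/9 + 1015906) + 406623 = ((65 - 302)**2/9 + 1015906) + 406623 = ((1/9)*(-237)**2 + 1015906) + 406623 = ((1/9)*56169 + 1015906) + 406623 = (6241 + 1015906) + 406623 = 1022147 + 406623 = 1428770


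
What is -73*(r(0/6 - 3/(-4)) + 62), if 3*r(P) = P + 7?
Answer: -56575/12 ≈ -4714.6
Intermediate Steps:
r(P) = 7/3 + P/3 (r(P) = (P + 7)/3 = (7 + P)/3 = 7/3 + P/3)
-73*(r(0/6 - 3/(-4)) + 62) = -73*((7/3 + (0/6 - 3/(-4))/3) + 62) = -73*((7/3 + (0*(⅙) - 3*(-¼))/3) + 62) = -73*((7/3 + (0 + ¾)/3) + 62) = -73*((7/3 + (⅓)*(¾)) + 62) = -73*((7/3 + ¼) + 62) = -73*(31/12 + 62) = -73*775/12 = -56575/12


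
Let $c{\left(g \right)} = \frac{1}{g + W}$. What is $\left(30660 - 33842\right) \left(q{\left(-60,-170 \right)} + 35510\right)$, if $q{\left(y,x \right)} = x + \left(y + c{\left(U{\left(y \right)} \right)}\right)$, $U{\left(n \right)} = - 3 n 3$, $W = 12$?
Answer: $- \frac{30984026551}{276} \approx -1.1226 \cdot 10^{8}$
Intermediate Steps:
$U{\left(n \right)} = - 9 n$
$c{\left(g \right)} = \frac{1}{12 + g}$ ($c{\left(g \right)} = \frac{1}{g + 12} = \frac{1}{12 + g}$)
$q{\left(y,x \right)} = x + y + \frac{1}{12 - 9 y}$ ($q{\left(y,x \right)} = x + \left(y + \frac{1}{12 - 9 y}\right) = x + y + \frac{1}{12 - 9 y}$)
$\left(30660 - 33842\right) \left(q{\left(-60,-170 \right)} + 35510\right) = \left(30660 - 33842\right) \left(\left(-170 - 60 - \frac{1}{-12 + 9 \left(-60\right)}\right) + 35510\right) = - 3182 \left(\left(-170 - 60 - \frac{1}{-12 - 540}\right) + 35510\right) = - 3182 \left(\left(-170 - 60 - \frac{1}{-552}\right) + 35510\right) = - 3182 \left(\left(-170 - 60 - - \frac{1}{552}\right) + 35510\right) = - 3182 \left(\left(-170 - 60 + \frac{1}{552}\right) + 35510\right) = - 3182 \left(- \frac{126959}{552} + 35510\right) = \left(-3182\right) \frac{19474561}{552} = - \frac{30984026551}{276}$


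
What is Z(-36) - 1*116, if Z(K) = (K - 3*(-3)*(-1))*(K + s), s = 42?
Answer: -386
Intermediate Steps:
Z(K) = (-9 + K)*(42 + K) (Z(K) = (K - 3*(-3)*(-1))*(K + 42) = (K + 9*(-1))*(42 + K) = (K - 9)*(42 + K) = (-9 + K)*(42 + K))
Z(-36) - 1*116 = (-378 + (-36)² + 33*(-36)) - 1*116 = (-378 + 1296 - 1188) - 116 = -270 - 116 = -386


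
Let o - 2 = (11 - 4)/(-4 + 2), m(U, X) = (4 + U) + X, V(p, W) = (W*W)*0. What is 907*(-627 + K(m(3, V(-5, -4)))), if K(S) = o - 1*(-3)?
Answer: -1134657/2 ≈ -5.6733e+5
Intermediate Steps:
V(p, W) = 0 (V(p, W) = W²*0 = 0)
m(U, X) = 4 + U + X
o = -3/2 (o = 2 + (11 - 4)/(-4 + 2) = 2 + 7/(-2) = 2 + 7*(-½) = 2 - 7/2 = -3/2 ≈ -1.5000)
K(S) = 3/2 (K(S) = -3/2 - 1*(-3) = -3/2 + 3 = 3/2)
907*(-627 + K(m(3, V(-5, -4)))) = 907*(-627 + 3/2) = 907*(-1251/2) = -1134657/2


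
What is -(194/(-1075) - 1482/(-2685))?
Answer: -71484/192425 ≈ -0.37149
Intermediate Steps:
-(194/(-1075) - 1482/(-2685)) = -(194*(-1/1075) - 1482*(-1/2685)) = -(-194/1075 + 494/895) = -1*71484/192425 = -71484/192425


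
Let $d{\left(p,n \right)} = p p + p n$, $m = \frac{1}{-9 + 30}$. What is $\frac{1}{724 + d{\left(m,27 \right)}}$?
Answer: $\frac{441}{319852} \approx 0.0013788$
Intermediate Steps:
$m = \frac{1}{21} \approx 0.047619$
$d{\left(p,n \right)} = p^{2} + n p$
$\frac{1}{724 + d{\left(m,27 \right)}} = \frac{1}{724 + \frac{27 + \frac{1}{21}}{21}} = \frac{1}{724 + \frac{1}{21} \cdot \frac{568}{21}} = \frac{1}{724 + \frac{568}{441}} = \frac{1}{\frac{319852}{441}} = \frac{441}{319852}$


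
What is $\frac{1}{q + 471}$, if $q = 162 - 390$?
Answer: $\frac{1}{243} \approx 0.0041152$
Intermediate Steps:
$q = -228$
$\frac{1}{q + 471} = \frac{1}{-228 + 471} = \frac{1}{243}$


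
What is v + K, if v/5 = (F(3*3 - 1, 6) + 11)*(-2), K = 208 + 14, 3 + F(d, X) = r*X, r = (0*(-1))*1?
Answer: 142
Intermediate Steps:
r = 0 (r = 0*1 = 0)
F(d, X) = -3 (F(d, X) = -3 + 0*X = -3 + 0 = -3)
K = 222
v = -80 (v = 5*((-3 + 11)*(-2)) = 5*(8*(-2)) = 5*(-16) = -80)
v + K = -80 + 222 = 142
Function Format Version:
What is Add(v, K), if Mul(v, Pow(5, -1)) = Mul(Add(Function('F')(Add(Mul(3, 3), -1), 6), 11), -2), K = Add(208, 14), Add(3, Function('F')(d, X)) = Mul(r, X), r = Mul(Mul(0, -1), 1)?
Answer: 142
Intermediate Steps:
r = 0 (r = Mul(0, 1) = 0)
Function('F')(d, X) = -3 (Function('F')(d, X) = Add(-3, Mul(0, X)) = Add(-3, 0) = -3)
K = 222
v = -80 (v = Mul(5, Mul(Add(-3, 11), -2)) = Mul(5, Mul(8, -2)) = Mul(5, -16) = -80)
Add(v, K) = Add(-80, 222) = 142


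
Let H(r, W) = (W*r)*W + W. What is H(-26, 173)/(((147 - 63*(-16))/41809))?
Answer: -10842202543/385 ≈ -2.8162e+7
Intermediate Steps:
H(r, W) = W + r*W² (H(r, W) = r*W² + W = W + r*W²)
H(-26, 173)/(((147 - 63*(-16))/41809)) = (173*(1 + 173*(-26)))/(((147 - 63*(-16))/41809)) = (173*(1 - 4498))/(((147 + 1008)*(1/41809))) = (173*(-4497))/((1155*(1/41809))) = -777981/1155/41809 = -777981*41809/1155 = -10842202543/385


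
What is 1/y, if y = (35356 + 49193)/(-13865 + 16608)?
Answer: 2743/84549 ≈ 0.032443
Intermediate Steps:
y = 84549/2743 ≈ 30.824
1/y = 1/(84549/2743) = 2743/84549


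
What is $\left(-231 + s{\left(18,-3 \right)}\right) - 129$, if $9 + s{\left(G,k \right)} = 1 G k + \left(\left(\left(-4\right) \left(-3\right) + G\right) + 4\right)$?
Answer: $-389$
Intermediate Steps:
$s{\left(G,k \right)} = 7 + G + G k$ ($s{\left(G,k \right)} = -9 + \left(1 G k + \left(\left(\left(-4\right) \left(-3\right) + G\right) + 4\right)\right) = -9 + \left(G k + \left(\left(12 + G\right) + 4\right)\right) = -9 + \left(G k + \left(16 + G\right)\right) = -9 + \left(16 + G + G k\right) = 7 + G + G k$)
$\left(-231 + s{\left(18,-3 \right)}\right) - 129 = \left(-231 + \left(7 + 18 + 18 \left(-3\right)\right)\right) - 129 = \left(-231 + \left(7 + 18 - 54\right)\right) - 129 = \left(-231 - 29\right) - 129 = -260 - 129 = -389$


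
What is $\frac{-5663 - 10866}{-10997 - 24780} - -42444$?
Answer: $\frac{1518535517}{35777} \approx 42444.0$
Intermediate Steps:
$\frac{-5663 - 10866}{-10997 - 24780} - -42444 = - \frac{16529}{-35777} + 42444 = \left(-16529\right) \left(- \frac{1}{35777}\right) + 42444 = \frac{16529}{35777} + 42444 = \frac{1518535517}{35777}$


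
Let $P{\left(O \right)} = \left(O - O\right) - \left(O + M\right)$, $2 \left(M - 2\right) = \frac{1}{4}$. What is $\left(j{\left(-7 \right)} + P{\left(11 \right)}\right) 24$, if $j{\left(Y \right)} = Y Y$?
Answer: $861$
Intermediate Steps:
$M = \frac{17}{8}$ ($M = 2 + \frac{1}{2 \cdot 4} = 2 + \frac{1}{2} \cdot \frac{1}{4} = 2 + \frac{1}{8} = \frac{17}{8} \approx 2.125$)
$P{\left(O \right)} = - \frac{17}{8} - O$ ($P{\left(O \right)} = \left(O - O\right) - \left(O + \frac{17}{8}\right) = 0 - \left(\frac{17}{8} + O\right) = - \frac{17}{8} - O$)
$j{\left(Y \right)} = Y^{2}$
$\left(j{\left(-7 \right)} + P{\left(11 \right)}\right) 24 = \left(\left(-7\right)^{2} - \frac{105}{8}\right) 24 = \left(49 - \frac{105}{8}\right) 24 = \frac{287}{8} \cdot 24 = 861$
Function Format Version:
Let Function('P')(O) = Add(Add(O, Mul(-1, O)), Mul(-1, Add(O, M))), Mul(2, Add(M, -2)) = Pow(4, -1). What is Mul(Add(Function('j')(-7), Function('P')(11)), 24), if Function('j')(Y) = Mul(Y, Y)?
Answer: 861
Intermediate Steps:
M = Rational(17, 8) (M = Add(2, Mul(Rational(1, 2), Pow(4, -1))) = Add(2, Mul(Rational(1, 2), Rational(1, 4))) = Add(2, Rational(1, 8)) = Rational(17, 8) ≈ 2.1250)
Function('P')(O) = Add(Rational(-17, 8), Mul(-1, O)) (Function('P')(O) = Add(Add(O, Mul(-1, O)), Mul(-1, Add(O, Rational(17, 8)))) = Add(0, Mul(-1, Add(Rational(17, 8), O))) = Add(0, Add(Rational(-17, 8), Mul(-1, O))) = Add(Rational(-17, 8), Mul(-1, O)))
Function('j')(Y) = Pow(Y, 2)
Mul(Add(Function('j')(-7), Function('P')(11)), 24) = Mul(Add(Pow(-7, 2), Add(Rational(-17, 8), Mul(-1, 11))), 24) = Mul(Add(49, Add(Rational(-17, 8), -11)), 24) = Mul(Add(49, Rational(-105, 8)), 24) = Mul(Rational(287, 8), 24) = 861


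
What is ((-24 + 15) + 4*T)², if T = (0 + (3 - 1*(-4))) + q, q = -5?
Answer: 1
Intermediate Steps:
T = 2 (T = (0 + (3 - 1*(-4))) - 5 = (0 + (3 + 4)) - 5 = (0 + 7) - 5 = 7 - 5 = 2)
((-24 + 15) + 4*T)² = ((-24 + 15) + 4*2)² = (-9 + 8)² = (-1)² = 1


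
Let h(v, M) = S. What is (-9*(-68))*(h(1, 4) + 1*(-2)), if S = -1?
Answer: -1836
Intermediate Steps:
h(v, M) = -1
(-9*(-68))*(h(1, 4) + 1*(-2)) = (-9*(-68))*(-1 + 1*(-2)) = 612*(-1 - 2) = 612*(-3) = -1836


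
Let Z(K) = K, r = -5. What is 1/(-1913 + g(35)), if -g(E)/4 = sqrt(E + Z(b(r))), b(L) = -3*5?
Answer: -1913/3659249 + 8*sqrt(5)/3659249 ≈ -0.00051790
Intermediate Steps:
b(L) = -15
g(E) = -4*sqrt(-15 + E) (g(E) = -4*sqrt(E - 15) = -4*sqrt(-15 + E))
1/(-1913 + g(35)) = 1/(-1913 - 4*sqrt(-15 + 35)) = 1/(-1913 - 8*sqrt(5))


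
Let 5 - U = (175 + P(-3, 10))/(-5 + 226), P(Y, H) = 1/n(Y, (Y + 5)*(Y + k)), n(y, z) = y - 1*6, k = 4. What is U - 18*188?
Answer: -6722405/1989 ≈ -3379.8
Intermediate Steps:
n(y, z) = -6 + y (n(y, z) = y - 6 = -6 + y)
P(Y, H) = 1/(-6 + Y)
U = 8371/1989 (U = 5 - (175 + 1/(-6 - 3))/(-5 + 226) = 5 - (175 + 1/(-9))/221 = 5 - (175 - 1/9)/221 = 5 - 1574/(9*221) = 5 - 1*1574/1989 = 5 - 1574/1989 = 8371/1989 ≈ 4.2086)
U - 18*188 = 8371/1989 - 18*188 = 8371/1989 - 3384 = -6722405/1989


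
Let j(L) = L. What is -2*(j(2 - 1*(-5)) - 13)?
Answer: 12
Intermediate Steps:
-2*(j(2 - 1*(-5)) - 13) = -2*((2 - 1*(-5)) - 13) = -2*((2 + 5) - 13) = -2*(7 - 13) = -2*(-6) = 12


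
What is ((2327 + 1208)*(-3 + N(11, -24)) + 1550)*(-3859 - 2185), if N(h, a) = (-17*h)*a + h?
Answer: -96068836040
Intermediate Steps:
N(h, a) = h - 17*a*h (N(h, a) = -17*a*h + h = h - 17*a*h)
((2327 + 1208)*(-3 + N(11, -24)) + 1550)*(-3859 - 2185) = ((2327 + 1208)*(-3 + 11*(1 - 17*(-24))) + 1550)*(-3859 - 2185) = (3535*(-3 + 11*(1 + 408)) + 1550)*(-6044) = (3535*(-3 + 11*409) + 1550)*(-6044) = (3535*(-3 + 4499) + 1550)*(-6044) = (3535*4496 + 1550)*(-6044) = (15893360 + 1550)*(-6044) = 15894910*(-6044) = -96068836040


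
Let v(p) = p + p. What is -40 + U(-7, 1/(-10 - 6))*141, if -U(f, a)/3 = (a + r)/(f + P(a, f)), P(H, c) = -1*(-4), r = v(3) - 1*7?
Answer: -3037/16 ≈ -189.81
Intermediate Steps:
v(p) = 2*p
r = -1 (r = 2*3 - 1*7 = 6 - 7 = -1)
P(H, c) = 4
U(f, a) = -3*(-1 + a)/(4 + f) (U(f, a) = -3*(a - 1)/(f + 4) = -3*(-1 + a)/(4 + f))
-40 + U(-7, 1/(-10 - 6))*141 = -40 + (3*(1 - 1/(-10 - 6))/(4 - 7))*141 = -40 + (3*(1 - 1/(-16))/(-3))*141 = -40 + (3*(-1/3)*(1 - 1*(-1/16)))*141 = -40 + (3*(-1/3)*(1 + 1/16))*141 = -40 + (3*(-1/3)*(17/16))*141 = -40 - 17/16*141 = -40 - 2397/16 = -3037/16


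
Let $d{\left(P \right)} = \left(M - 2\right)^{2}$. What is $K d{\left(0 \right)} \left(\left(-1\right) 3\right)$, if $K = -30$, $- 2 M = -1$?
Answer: $\frac{405}{2} \approx 202.5$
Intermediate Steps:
$M = \frac{1}{2}$ ($M = \left(- \frac{1}{2}\right) \left(-1\right) = \frac{1}{2} \approx 0.5$)
$d{\left(P \right)} = \frac{9}{4}$ ($d{\left(P \right)} = \left(\frac{1}{2} - 2\right)^{2} = \left(- \frac{3}{2}\right)^{2} = \frac{9}{4}$)
$K d{\left(0 \right)} \left(\left(-1\right) 3\right) = \left(-30\right) \frac{9}{4} \left(\left(-1\right) 3\right) = \left(- \frac{135}{2}\right) \left(-3\right) = \frac{405}{2}$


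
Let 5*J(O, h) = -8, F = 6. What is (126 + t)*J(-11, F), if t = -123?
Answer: -24/5 ≈ -4.8000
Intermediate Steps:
J(O, h) = -8/5 (J(O, h) = (1/5)*(-8) = -8/5)
(126 + t)*J(-11, F) = (126 - 123)*(-8/5) = 3*(-8/5) = -24/5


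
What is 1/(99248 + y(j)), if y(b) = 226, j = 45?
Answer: 1/99474 ≈ 1.0053e-5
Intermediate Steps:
1/(99248 + y(j)) = 1/(99248 + 226) = 1/99474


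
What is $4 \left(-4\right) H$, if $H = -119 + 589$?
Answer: $-7520$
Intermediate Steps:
$H = 470$
$4 \left(-4\right) H = 4 \left(-4\right) 470 = \left(-16\right) 470 = -7520$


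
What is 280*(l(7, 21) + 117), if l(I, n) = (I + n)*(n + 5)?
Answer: 236600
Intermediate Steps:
l(I, n) = (5 + n)*(I + n) (l(I, n) = (I + n)*(5 + n) = (5 + n)*(I + n))
280*(l(7, 21) + 117) = 280*((21**2 + 5*7 + 5*21 + 7*21) + 117) = 280*((441 + 35 + 105 + 147) + 117) = 280*(728 + 117) = 280*845 = 236600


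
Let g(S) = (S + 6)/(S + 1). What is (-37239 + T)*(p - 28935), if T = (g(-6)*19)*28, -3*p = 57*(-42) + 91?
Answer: 1048923326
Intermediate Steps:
g(S) = (6 + S)/(1 + S)
p = 2303/3 (p = -(57*(-42) + 91)/3 = -(-2394 + 91)/3 = -⅓*(-2303) = 2303/3 ≈ 767.67)
T = 0 (T = (((6 - 6)/(1 - 6))*19)*28 = ((0/(-5))*19)*28 = (-⅕*0*19)*28 = (0*19)*28 = 0*28 = 0)
(-37239 + T)*(p - 28935) = (-37239 + 0)*(2303/3 - 28935) = -37239*(-84502/3) = 1048923326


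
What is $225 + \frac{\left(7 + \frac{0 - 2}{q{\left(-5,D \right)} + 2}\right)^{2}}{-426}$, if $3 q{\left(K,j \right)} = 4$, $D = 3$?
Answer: $\frac{1197613}{5325} \approx 224.9$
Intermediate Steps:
$q{\left(K,j \right)} = \frac{4}{3}$ ($q{\left(K,j \right)} = \frac{1}{3} \cdot 4 = \frac{4}{3}$)
$225 + \frac{\left(7 + \frac{0 - 2}{q{\left(-5,D \right)} + 2}\right)^{2}}{-426} = 225 + \frac{\left(7 + \frac{0 - 2}{\frac{4}{3} + 2}\right)^{2}}{-426} = 225 - \frac{\left(7 - \frac{2}{\frac{10}{3}}\right)^{2}}{426} = 225 - \frac{\left(7 - \frac{3}{5}\right)^{2}}{426} = 225 - \frac{\left(\frac{32}{5}\right)^{2}}{426} = 225 - \frac{512}{5325} = \frac{1197613}{5325}$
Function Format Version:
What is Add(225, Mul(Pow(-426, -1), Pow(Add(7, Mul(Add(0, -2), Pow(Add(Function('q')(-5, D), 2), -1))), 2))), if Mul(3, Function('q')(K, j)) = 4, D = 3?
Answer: Rational(1197613, 5325) ≈ 224.90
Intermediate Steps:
Function('q')(K, j) = Rational(4, 3) (Function('q')(K, j) = Mul(Rational(1, 3), 4) = Rational(4, 3))
Add(225, Mul(Pow(-426, -1), Pow(Add(7, Mul(Add(0, -2), Pow(Add(Function('q')(-5, D), 2), -1))), 2))) = Add(225, Mul(Pow(-426, -1), Pow(Add(7, Mul(Add(0, -2), Pow(Add(Rational(4, 3), 2), -1))), 2))) = Add(225, Mul(Rational(-1, 426), Pow(Add(7, Mul(-2, Pow(Rational(10, 3), -1))), 2))) = Add(225, Mul(Rational(-1, 426), Pow(Add(7, Mul(-2, Rational(3, 10))), 2))) = Add(225, Mul(Rational(-1, 426), Pow(Add(7, Rational(-3, 5)), 2))) = Add(225, Mul(Rational(-1, 426), Pow(Rational(32, 5), 2))) = Add(225, Mul(Rational(-1, 426), Rational(1024, 25))) = Add(225, Rational(-512, 5325)) = Rational(1197613, 5325)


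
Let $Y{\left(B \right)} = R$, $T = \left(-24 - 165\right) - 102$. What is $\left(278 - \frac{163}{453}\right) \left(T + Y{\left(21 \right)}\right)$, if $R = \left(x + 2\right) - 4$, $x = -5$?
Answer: $- \frac{37479758}{453} \approx -82737.0$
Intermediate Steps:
$T = -291$ ($T = -189 - 102 = -291$)
$R = -7$ ($R = \left(-5 + 2\right) - 4 = -3 - 4 = -7$)
$Y{\left(B \right)} = -7$
$\left(278 - \frac{163}{453}\right) \left(T + Y{\left(21 \right)}\right) = \left(278 - \frac{163}{453}\right) \left(-291 - 7\right) = \left(278 - \frac{163}{453}\right) \left(-298\right) = \frac{125771}{453} \left(-298\right) = - \frac{37479758}{453}$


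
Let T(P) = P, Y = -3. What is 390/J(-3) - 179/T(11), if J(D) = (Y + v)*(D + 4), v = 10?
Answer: 3037/77 ≈ 39.442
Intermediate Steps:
J(D) = 28 + 7*D (J(D) = (-3 + 10)*(D + 4) = 7*(4 + D) = 28 + 7*D)
390/J(-3) - 179/T(11) = 390/(28 + 7*(-3)) - 179/11 = 390/(28 - 21) - 179*1/11 = 390/7 - 179/11 = 3037/77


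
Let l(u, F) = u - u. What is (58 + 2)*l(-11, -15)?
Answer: 0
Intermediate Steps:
l(u, F) = 0
(58 + 2)*l(-11, -15) = (58 + 2)*0 = 60*0 = 0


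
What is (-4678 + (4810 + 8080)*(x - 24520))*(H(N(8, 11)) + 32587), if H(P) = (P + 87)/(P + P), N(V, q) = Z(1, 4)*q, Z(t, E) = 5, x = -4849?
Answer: -678534161003328/55 ≈ -1.2337e+13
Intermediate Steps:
N(V, q) = 5*q
H(P) = (87 + P)/(2*P) (H(P) = (87 + P)/((2*P)) = (87 + P)*(1/(2*P)) = (87 + P)/(2*P))
(-4678 + (4810 + 8080)*(x - 24520))*(H(N(8, 11)) + 32587) = (-4678 + (4810 + 8080)*(-4849 - 24520))*((87 + 5*11)/(2*((5*11))) + 32587) = (-4678 + 12890*(-29369))*((½)*(87 + 55)/55 + 32587) = (-4678 - 378566410)*((½)*(1/55)*142 + 32587) = -378571088*(71/55 + 32587) = -378571088*1792356/55 = -678534161003328/55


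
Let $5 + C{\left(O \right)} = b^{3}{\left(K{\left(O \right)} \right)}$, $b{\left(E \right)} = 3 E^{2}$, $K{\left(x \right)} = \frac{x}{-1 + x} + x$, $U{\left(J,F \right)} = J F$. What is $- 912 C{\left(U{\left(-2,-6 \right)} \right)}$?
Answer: $- \frac{219550049359537584}{1771561} \approx -1.2393 \cdot 10^{11}$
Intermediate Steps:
$U{\left(J,F \right)} = F J$
$K{\left(x \right)} = x + \frac{x}{-1 + x}$ ($K{\left(x \right)} = \frac{x}{-1 + x} + x = x + \frac{x}{-1 + x}$)
$C{\left(O \right)} = -5 + \frac{27 O^{12}}{\left(-1 + O\right)^{6}}$ ($C{\left(O \right)} = -5 + \left(3 \left(\frac{O^{2}}{-1 + O}\right)^{2}\right)^{3} = -5 + \left(3 \frac{O^{4}}{\left(-1 + O\right)^{2}}\right)^{3} = -5 + \left(\frac{3 O^{4}}{\left(-1 + O\right)^{2}}\right)^{3} = -5 + \frac{27 O^{12}}{\left(-1 + O\right)^{6}}$)
$- 912 C{\left(U{\left(-2,-6 \right)} \right)} = - 912 \left(-5 + \frac{27 \left(\left(-6\right) \left(-2\right)\right)^{12}}{\left(-1 - -12\right)^{6}}\right) = - 912 \left(-5 + \frac{27 \cdot 12^{12}}{\left(-1 + 12\right)^{6}}\right) = - 912 \left(-5 + 27 \cdot 8916100448256 \cdot \frac{1}{1771561}\right) = - 912 \left(-5 + \frac{240734712102912}{1771561}\right) = \left(-912\right) \frac{240734703245107}{1771561} = - \frac{219550049359537584}{1771561}$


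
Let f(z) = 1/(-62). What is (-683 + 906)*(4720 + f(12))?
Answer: 65258497/62 ≈ 1.0526e+6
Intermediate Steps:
f(z) = -1/62
(-683 + 906)*(4720 + f(12)) = (-683 + 906)*(4720 - 1/62) = 223*(292639/62) = 65258497/62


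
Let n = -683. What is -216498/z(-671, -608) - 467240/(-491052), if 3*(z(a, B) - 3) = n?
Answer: 39906280931/41371131 ≈ 964.59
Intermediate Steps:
z(a, B) = -674/3 (z(a, B) = 3 + (⅓)*(-683) = 3 - 683/3 = -674/3)
-216498/z(-671, -608) - 467240/(-491052) = -216498/(-674/3) - 467240/(-491052) = -216498*(-3/674) - 467240*(-1/491052) = 324747/337 + 116810/122763 = 39906280931/41371131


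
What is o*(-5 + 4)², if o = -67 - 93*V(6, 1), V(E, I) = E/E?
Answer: -160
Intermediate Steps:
V(E, I) = 1
o = -160 (o = -67 - 93*1 = -67 - 93 = -160)
o*(-5 + 4)² = -160*(-5 + 4)² = -160*(-1)² = -160*1 = -160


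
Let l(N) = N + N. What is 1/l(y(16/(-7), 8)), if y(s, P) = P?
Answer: 1/16 ≈ 0.062500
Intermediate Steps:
l(N) = 2*N
1/l(y(16/(-7), 8)) = 1/(2*8) = 1/16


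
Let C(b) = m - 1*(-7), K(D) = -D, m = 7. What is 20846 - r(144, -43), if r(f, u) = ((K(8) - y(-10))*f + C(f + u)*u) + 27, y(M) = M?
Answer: 21133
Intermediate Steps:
C(b) = 14 (C(b) = 7 - 1*(-7) = 7 + 7 = 14)
r(f, u) = 27 + 2*f + 14*u (r(f, u) = ((-1*8 - 1*(-10))*f + 14*u) + 27 = ((-8 + 10)*f + 14*u) + 27 = (2*f + 14*u) + 27 = 27 + 2*f + 14*u)
20846 - r(144, -43) = 20846 - (27 + 2*144 + 14*(-43)) = 20846 - (27 + 288 - 602) = 20846 - 1*(-287) = 20846 + 287 = 21133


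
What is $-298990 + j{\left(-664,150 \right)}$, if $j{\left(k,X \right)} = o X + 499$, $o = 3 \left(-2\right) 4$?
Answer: $-302091$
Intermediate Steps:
$o = -24$ ($o = \left(-6\right) 4 = -24$)
$j{\left(k,X \right)} = 499 - 24 X$ ($j{\left(k,X \right)} = - 24 X + 499 = 499 - 24 X$)
$-298990 + j{\left(-664,150 \right)} = -298990 + \left(499 - 3600\right) = -298990 - 3101 = -302091$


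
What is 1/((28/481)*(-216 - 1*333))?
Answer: -481/15372 ≈ -0.031291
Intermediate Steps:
1/((28/481)*(-216 - 1*333)) = 1/((28*(1/481))*(-216 - 333)) = 1/((28/481)*(-549)) = 1/(-15372/481) = -481/15372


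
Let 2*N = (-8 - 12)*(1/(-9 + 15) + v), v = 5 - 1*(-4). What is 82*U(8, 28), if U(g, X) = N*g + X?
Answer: -173512/3 ≈ -57837.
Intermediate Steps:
v = 9 (v = 5 + 4 = 9)
N = -275/3 (N = ((-8 - 12)*(1/(-9 + 15) + 9))/2 = (-20*(1/6 + 9))/2 = (-20*(⅙ + 9))/2 = (-20*55/6)/2 = (½)*(-550/3) = -275/3 ≈ -91.667)
U(g, X) = X - 275*g/3 (U(g, X) = -275*g/3 + X = X - 275*g/3)
82*U(8, 28) = 82*(28 - 275/3*8) = 82*(28 - 2200/3) = 82*(-2116/3) = -173512/3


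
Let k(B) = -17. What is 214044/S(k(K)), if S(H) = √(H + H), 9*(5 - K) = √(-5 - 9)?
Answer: -107022*I*√34/17 ≈ -36708.0*I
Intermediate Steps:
K = 5 - I*√14/9 (K = 5 - √(-5 - 9)/9 = 5 - I*√14/9 ≈ 5.0 - 0.41574*I)
S(H) = √2*√H (S(H) = √(2*H) = √2*√H)
214044/S(k(K)) = 214044/((√2*√(-17))) = 214044/((√2*(I*√17))) = 214044/((I*√34)) = 214044*(-I*√34/34) = -107022*I*√34/17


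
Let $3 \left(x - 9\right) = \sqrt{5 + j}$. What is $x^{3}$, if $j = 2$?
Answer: $\frac{\left(27 + \sqrt{7}\right)^{3}}{27} \approx 964.99$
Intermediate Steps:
$x = 9 + \frac{\sqrt{7}}{3}$ ($x = 9 + \frac{\sqrt{5 + 2}}{3} = 9 + \frac{\sqrt{7}}{3} \approx 9.8819$)
$x^{3} = \left(9 + \frac{\sqrt{7}}{3}\right)^{3}$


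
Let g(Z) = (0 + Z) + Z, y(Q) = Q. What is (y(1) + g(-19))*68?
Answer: -2516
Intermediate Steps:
g(Z) = 2*Z (g(Z) = Z + Z = 2*Z)
(y(1) + g(-19))*68 = (1 + 2*(-19))*68 = (1 - 38)*68 = -37*68 = -2516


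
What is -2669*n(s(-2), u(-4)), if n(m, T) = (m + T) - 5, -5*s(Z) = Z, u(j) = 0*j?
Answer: 61387/5 ≈ 12277.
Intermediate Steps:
u(j) = 0
s(Z) = -Z/5
n(m, T) = -5 + T + m (n(m, T) = (T + m) - 5 = -5 + T + m)
-2669*n(s(-2), u(-4)) = -2669*(-5 + 0 - 1/5*(-2)) = -2669*(-5 + 0 + 2/5) = -2669*(-23/5) = 61387/5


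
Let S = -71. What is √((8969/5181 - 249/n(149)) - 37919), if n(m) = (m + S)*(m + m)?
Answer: I*√15275083330856228451/20071194 ≈ 194.72*I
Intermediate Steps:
n(m) = 2*m*(-71 + m) (n(m) = (m - 71)*(m + m) = (-71 + m)*(2*m) = 2*m*(-71 + m))
√((8969/5181 - 249/n(149)) - 37919) = √((8969/5181 - 249*1/(298*(-71 + 149))) - 37919) = √((8969*(1/5181) - 249/(2*149*78)) - 37919) = √((8969/5181 - 249/23244) - 37919) = √((8969/5181 - 249*1/23244) - 37919) = √((8969/5181 - 83/7748) - 37919) = √(69061789/40142388 - 37919) = √(-1522090148783/40142388) = I*√15275083330856228451/20071194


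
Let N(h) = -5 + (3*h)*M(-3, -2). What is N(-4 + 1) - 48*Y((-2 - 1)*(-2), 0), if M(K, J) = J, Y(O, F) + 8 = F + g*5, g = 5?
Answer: -803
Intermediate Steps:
Y(O, F) = 17 + F (Y(O, F) = -8 + (F + 5*5) = -8 + (F + 25) = -8 + (25 + F) = 17 + F)
N(h) = -5 - 6*h (N(h) = -5 + (3*h)*(-2) = -5 - 6*h)
N(-4 + 1) - 48*Y((-2 - 1)*(-2), 0) = (-5 - 6*(-4 + 1)) - 48*(17 + 0) = (-5 - 6*(-3)) - 48*17 = (-5 + 18) - 816 = 13 - 816 = -803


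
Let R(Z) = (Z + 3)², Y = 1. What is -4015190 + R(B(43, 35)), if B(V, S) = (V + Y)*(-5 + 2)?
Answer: -3998549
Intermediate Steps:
B(V, S) = -3 - 3*V (B(V, S) = (V + 1)*(-5 + 2) = (1 + V)*(-3) = -3 - 3*V)
R(Z) = (3 + Z)²
-4015190 + R(B(43, 35)) = -4015190 + (3 + (-3 - 3*43))² = -4015190 + (3 + (-3 - 129))² = -4015190 + (3 - 132)² = -4015190 + (-129)² = -4015190 + 16641 = -3998549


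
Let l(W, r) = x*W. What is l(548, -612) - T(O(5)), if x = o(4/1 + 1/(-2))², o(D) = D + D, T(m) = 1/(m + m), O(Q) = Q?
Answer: 268519/10 ≈ 26852.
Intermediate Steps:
T(m) = 1/(2*m)
o(D) = 2*D
x = 49 (x = (2*(4/1 + 1/(-2)))² = (2*(4*1 + 1*(-½)))² = (2*(4 - ½))² = (2*(7/2))² = 7² = 49)
l(W, r) = 49*W
l(548, -612) - T(O(5)) = 49*548 - 1/(2*5) = 26852 - 1/(2*5) = 26852 - 1*⅒ = 26852 - ⅒ = 268519/10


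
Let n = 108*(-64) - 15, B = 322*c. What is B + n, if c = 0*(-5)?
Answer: -6927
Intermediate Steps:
c = 0
B = 0 (B = 322*0 = 0)
n = -6927 (n = -6912 - 15 = -6927)
B + n = 0 - 6927 = -6927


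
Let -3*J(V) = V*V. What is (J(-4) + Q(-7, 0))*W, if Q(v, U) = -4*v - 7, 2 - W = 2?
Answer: 0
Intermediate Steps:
W = 0 (W = 2 - 1*2 = 2 - 2 = 0)
J(V) = -V**2/3 (J(V) = -V*V/3 = -V**2/3)
Q(v, U) = -7 - 4*v
(J(-4) + Q(-7, 0))*W = (-1/3*(-4)**2 + (-7 - 4*(-7)))*0 = (-1/3*16 + (-7 + 28))*0 = (-16/3 + 21)*0 = (47/3)*0 = 0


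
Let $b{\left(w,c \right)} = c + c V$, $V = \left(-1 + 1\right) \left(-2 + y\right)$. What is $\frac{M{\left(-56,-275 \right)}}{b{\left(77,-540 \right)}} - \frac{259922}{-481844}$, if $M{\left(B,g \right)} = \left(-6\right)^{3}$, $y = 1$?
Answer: $\frac{1131649}{1204610} \approx 0.93943$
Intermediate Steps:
$V = 0$ ($V = \left(-1 + 1\right) \left(-2 + 1\right) = 0 \left(-1\right) = 0$)
$M{\left(B,g \right)} = -216$
$b{\left(w,c \right)} = c$ ($b{\left(w,c \right)} = c + c 0 = c + 0 = c$)
$\frac{M{\left(-56,-275 \right)}}{b{\left(77,-540 \right)}} - \frac{259922}{-481844} = - \frac{216}{-540} - \frac{259922}{-481844} = \left(-216\right) \left(- \frac{1}{540}\right) - - \frac{129961}{240922} = \frac{2}{5} + \frac{129961}{240922} = \frac{1131649}{1204610}$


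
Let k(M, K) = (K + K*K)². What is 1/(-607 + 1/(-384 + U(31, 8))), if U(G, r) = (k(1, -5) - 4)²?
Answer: -156432/94954223 ≈ -0.0016474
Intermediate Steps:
k(M, K) = (K + K²)²
U(G, r) = 156816 (U(G, r) = ((-5)²*(1 - 5)² - 4)² = (25*(-4)² - 4)² = (25*16 - 4)² = (400 - 4)² = 396² = 156816)
1/(-607 + 1/(-384 + U(31, 8))) = 1/(-607 + 1/(-384 + 156816)) = 1/(-607 + 1/156432) = 1/(-94954223/156432) = -156432/94954223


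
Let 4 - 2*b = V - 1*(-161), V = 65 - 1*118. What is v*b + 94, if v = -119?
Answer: 6282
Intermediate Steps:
V = -53 (V = 65 - 118 = -53)
b = -52 (b = 2 - (-53 - 1*(-161))/2 = 2 - (-53 + 161)/2 = 2 - ½*108 = 2 - 54 = -52)
v*b + 94 = -119*(-52) + 94 = 6188 + 94 = 6282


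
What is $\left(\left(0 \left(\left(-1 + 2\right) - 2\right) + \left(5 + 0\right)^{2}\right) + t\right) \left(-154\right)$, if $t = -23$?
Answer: $-308$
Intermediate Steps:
$\left(\left(0 \left(\left(-1 + 2\right) - 2\right) + \left(5 + 0\right)^{2}\right) + t\right) \left(-154\right) = \left(\left(0 \left(\left(-1 + 2\right) - 2\right) + \left(5 + 0\right)^{2}\right) - 23\right) \left(-154\right) = \left(\left(0 \left(1 - 2\right) + 5^{2}\right) - 23\right) \left(-154\right) = \left(\left(0 \left(-1\right) + 25\right) - 23\right) \left(-154\right) = \left(\left(0 + 25\right) - 23\right) \left(-154\right) = \left(25 - 23\right) \left(-154\right) = 2 \left(-154\right) = -308$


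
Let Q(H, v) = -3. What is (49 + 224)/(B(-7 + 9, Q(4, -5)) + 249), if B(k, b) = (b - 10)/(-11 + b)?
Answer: 3822/3499 ≈ 1.0923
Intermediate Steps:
B(k, b) = (-10 + b)/(-11 + b)
(49 + 224)/(B(-7 + 9, Q(4, -5)) + 249) = (49 + 224)/((-10 - 3)/(-11 - 3) + 249) = 273/(-13/(-14) + 249) = 273/(-1/14*(-13) + 249) = 273/(13/14 + 249) = 273/(3499/14) = 273*(14/3499) = 3822/3499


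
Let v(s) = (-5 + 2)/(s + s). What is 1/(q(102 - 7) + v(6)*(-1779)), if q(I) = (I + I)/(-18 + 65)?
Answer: 188/84373 ≈ 0.0022282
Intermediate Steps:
v(s) = -3/(2*s) (v(s) = -3*1/(2*s) = -3/(2*s))
q(I) = 2*I/47 (q(I) = (2*I)/47 = (2*I)*(1/47) = 2*I/47)
1/(q(102 - 7) + v(6)*(-1779)) = 1/(2*(102 - 7)/47 - 3/2/6*(-1779)) = 1/((2/47)*95 - 3/2*⅙*(-1779)) = 1/(190/47 - ¼*(-1779)) = 1/(190/47 + 1779/4) = 1/(84373/188) = 188/84373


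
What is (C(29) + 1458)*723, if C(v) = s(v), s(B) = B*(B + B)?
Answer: 2270220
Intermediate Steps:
s(B) = 2*B**2 (s(B) = B*(2*B) = 2*B**2)
C(v) = 2*v**2
(C(29) + 1458)*723 = (2*29**2 + 1458)*723 = (2*841 + 1458)*723 = (1682 + 1458)*723 = 3140*723 = 2270220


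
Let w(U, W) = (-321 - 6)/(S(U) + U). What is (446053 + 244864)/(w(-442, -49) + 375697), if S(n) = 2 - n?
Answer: 1381834/751067 ≈ 1.8398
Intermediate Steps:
w(U, W) = -327/2 (w(U, W) = (-321 - 6)/((2 - U) + U) = -327/2)
(446053 + 244864)/(w(-442, -49) + 375697) = (446053 + 244864)/(-327/2 + 375697) = 690917/(751067/2) = 690917*(2/751067) = 1381834/751067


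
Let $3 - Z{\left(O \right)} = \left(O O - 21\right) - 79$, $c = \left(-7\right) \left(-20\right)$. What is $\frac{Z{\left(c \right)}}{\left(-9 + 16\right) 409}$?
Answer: $- \frac{19497}{2863} \approx -6.81$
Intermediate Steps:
$c = 140$
$Z{\left(O \right)} = 103 - O^{2}$ ($Z{\left(O \right)} = 3 - \left(\left(O O - 21\right) - 79\right) = 3 - \left(\left(O^{2} - 21\right) - 79\right) = 3 - \left(\left(-21 + O^{2}\right) - 79\right) = 3 - \left(-100 + O^{2}\right) = 103 - O^{2}$)
$\frac{Z{\left(c \right)}}{\left(-9 + 16\right) 409} = \frac{103 - 140^{2}}{\left(-9 + 16\right) 409} = \frac{103 - 19600}{7 \cdot 409} = \frac{103 - 19600}{2863} = \left(-19497\right) \frac{1}{2863} = - \frac{19497}{2863}$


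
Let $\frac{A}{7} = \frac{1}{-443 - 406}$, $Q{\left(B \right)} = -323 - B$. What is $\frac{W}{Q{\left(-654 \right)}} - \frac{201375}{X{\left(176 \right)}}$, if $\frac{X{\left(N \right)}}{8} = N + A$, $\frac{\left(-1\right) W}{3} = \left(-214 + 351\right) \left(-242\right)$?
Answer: $\frac{62300308107}{395656216} \approx 157.46$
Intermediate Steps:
$W = 99462$ ($W = - 3 \left(-214 + 351\right) \left(-242\right) = - 3 \cdot 137 \left(-242\right) = \left(-3\right) \left(-33154\right) = 99462$)
$A = - \frac{7}{849}$ ($A = \frac{7}{-443 - 406} = \frac{7}{-849} = 7 \left(- \frac{1}{849}\right) = - \frac{7}{849} \approx -0.008245$)
$X{\left(N \right)} = - \frac{56}{849} + 8 N$ ($X{\left(N \right)} = 8 \left(N - \frac{7}{849}\right) = 8 \left(- \frac{7}{849} + N\right) = - \frac{56}{849} + 8 N$)
$\frac{W}{Q{\left(-654 \right)}} - \frac{201375}{X{\left(176 \right)}} = \frac{99462}{-323 - -654} - \frac{201375}{- \frac{56}{849} + 8 \cdot 176} = \frac{99462}{-323 + 654} - \frac{201375}{- \frac{56}{849} + 1408} = \frac{99462}{331} - \frac{201375}{\frac{1195336}{849}} = 99462 \cdot \frac{1}{331} - \frac{170967375}{1195336} = \frac{99462}{331} - \frac{170967375}{1195336} = \frac{62300308107}{395656216}$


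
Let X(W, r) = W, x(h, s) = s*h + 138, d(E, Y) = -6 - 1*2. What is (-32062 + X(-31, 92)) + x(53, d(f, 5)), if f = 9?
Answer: -32379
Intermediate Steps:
d(E, Y) = -8 (d(E, Y) = -6 - 2 = -8)
x(h, s) = 138 + h*s (x(h, s) = h*s + 138 = 138 + h*s)
(-32062 + X(-31, 92)) + x(53, d(f, 5)) = (-32062 - 31) + (138 + 53*(-8)) = -32093 + (138 - 424) = -32093 - 286 = -32379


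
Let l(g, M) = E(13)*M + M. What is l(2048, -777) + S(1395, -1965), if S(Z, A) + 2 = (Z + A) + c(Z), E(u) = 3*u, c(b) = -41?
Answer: -31693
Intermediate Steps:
S(Z, A) = -43 + A + Z (S(Z, A) = -2 + ((Z + A) - 41) = -2 + ((A + Z) - 41) = -2 + (-41 + A + Z) = -43 + A + Z)
l(g, M) = 40*M (l(g, M) = (3*13)*M + M = 39*M + M = 40*M)
l(2048, -777) + S(1395, -1965) = 40*(-777) + (-43 - 1965 + 1395) = -31080 - 613 = -31693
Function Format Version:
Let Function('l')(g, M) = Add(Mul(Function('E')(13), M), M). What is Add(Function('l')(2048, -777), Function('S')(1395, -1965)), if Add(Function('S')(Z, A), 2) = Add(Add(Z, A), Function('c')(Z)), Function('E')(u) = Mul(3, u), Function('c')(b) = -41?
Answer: -31693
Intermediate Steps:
Function('S')(Z, A) = Add(-43, A, Z) (Function('S')(Z, A) = Add(-2, Add(Add(Z, A), -41)) = Add(-2, Add(Add(A, Z), -41)) = Add(-2, Add(-41, A, Z)) = Add(-43, A, Z))
Function('l')(g, M) = Mul(40, M) (Function('l')(g, M) = Add(Mul(Mul(3, 13), M), M) = Add(Mul(39, M), M) = Mul(40, M))
Add(Function('l')(2048, -777), Function('S')(1395, -1965)) = Add(Mul(40, -777), Add(-43, -1965, 1395)) = Add(-31080, -613) = -31693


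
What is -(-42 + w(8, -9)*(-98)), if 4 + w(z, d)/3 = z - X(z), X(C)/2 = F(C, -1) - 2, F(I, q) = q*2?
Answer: 3570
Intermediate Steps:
F(I, q) = 2*q
X(C) = -8 (X(C) = 2*(2*(-1) - 2) = 2*(-2 - 2) = 2*(-4) = -8)
w(z, d) = 12 + 3*z (w(z, d) = -12 + 3*(z - 1*(-8)) = -12 + 3*(z + 8) = -12 + 3*(8 + z) = -12 + (24 + 3*z) = 12 + 3*z)
-(-42 + w(8, -9)*(-98)) = -(-42 + (12 + 3*8)*(-98)) = -(-42 + (12 + 24)*(-98)) = -(-42 + 36*(-98)) = -(-42 - 3528) = -1*(-3570) = 3570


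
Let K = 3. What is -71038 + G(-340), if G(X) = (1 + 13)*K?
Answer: -70996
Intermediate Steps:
G(X) = 42 (G(X) = (1 + 13)*3 = 14*3 = 42)
-71038 + G(-340) = -71038 + 42 = -70996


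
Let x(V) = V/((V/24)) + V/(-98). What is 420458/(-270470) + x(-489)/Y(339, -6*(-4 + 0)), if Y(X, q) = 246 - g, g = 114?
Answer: -778439903/583133320 ≈ -1.3349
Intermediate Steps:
Y(X, q) = 132 (Y(X, q) = 246 - 1*114 = 246 - 114 = 132)
x(V) = 24 - V/98 (x(V) = V/((V*(1/24))) + V*(-1/98) = V/((V/24)) - V/98 = V*(24/V) - V/98 = 24 - V/98)
420458/(-270470) + x(-489)/Y(339, -6*(-4 + 0)) = 420458/(-270470) + (24 - 1/98*(-489))/132 = 420458*(-1/270470) + (24 + 489/98)*(1/132) = -210229/135235 + (2841/98)*(1/132) = -210229/135235 + 947/4312 = -778439903/583133320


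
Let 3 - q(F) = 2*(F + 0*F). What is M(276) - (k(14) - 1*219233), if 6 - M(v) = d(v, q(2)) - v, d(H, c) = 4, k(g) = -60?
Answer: 219571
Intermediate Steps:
q(F) = 3 - 2*F (q(F) = 3 - 2*(F + 0*F) = 3 - 2*(F + 0) = 3 - 2*F)
M(v) = 2 + v (M(v) = 6 - (4 - v) = 6 + (-4 + v) = 2 + v)
M(276) - (k(14) - 1*219233) = (2 + 276) - (-60 - 1*219233) = 278 - (-60 - 219233) = 278 - 1*(-219293) = 278 + 219293 = 219571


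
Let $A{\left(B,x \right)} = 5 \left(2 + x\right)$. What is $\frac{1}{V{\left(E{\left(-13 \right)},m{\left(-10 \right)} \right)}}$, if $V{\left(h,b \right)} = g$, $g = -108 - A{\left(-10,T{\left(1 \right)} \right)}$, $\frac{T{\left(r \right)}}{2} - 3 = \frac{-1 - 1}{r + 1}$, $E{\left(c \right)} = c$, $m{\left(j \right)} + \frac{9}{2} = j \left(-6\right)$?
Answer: $- \frac{1}{138} \approx -0.0072464$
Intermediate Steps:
$m{\left(j \right)} = - \frac{9}{2} - 6 j$ ($m{\left(j \right)} = - \frac{9}{2} + j \left(-6\right) = - \frac{9}{2} - 6 j$)
$T{\left(r \right)} = 6 - \frac{4}{1 + r}$ ($T{\left(r \right)} = 6 + 2 \frac{-1 - 1}{r + 1} = 6 + 2 \left(- \frac{2}{1 + r}\right) = 6 - \frac{4}{1 + r}$)
$A{\left(B,x \right)} = 10 + 5 x$
$g = -138$ ($g = -108 - \left(10 + 5 \frac{2 \left(1 + 3 \cdot 1\right)}{1 + 1}\right) = -108 - \left(10 + 5 \frac{2 \left(1 + 3\right)}{2}\right) = -108 - \left(10 + 5 \cdot 2 \cdot \frac{1}{2} \cdot 4\right) = -108 - \left(10 + 5 \cdot 4\right) = -108 - \left(10 + 20\right) = -108 - 30 = -138$)
$V{\left(h,b \right)} = -138$
$\frac{1}{V{\left(E{\left(-13 \right)},m{\left(-10 \right)} \right)}} = \frac{1}{-138} = - \frac{1}{138}$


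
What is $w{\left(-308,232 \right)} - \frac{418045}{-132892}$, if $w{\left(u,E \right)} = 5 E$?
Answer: $\frac{154572765}{132892} \approx 1163.1$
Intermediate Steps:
$w{\left(-308,232 \right)} - \frac{418045}{-132892} = 5 \cdot 232 - \frac{418045}{-132892} = 1160 - - \frac{418045}{132892} = 1160 + \frac{418045}{132892} = \frac{154572765}{132892}$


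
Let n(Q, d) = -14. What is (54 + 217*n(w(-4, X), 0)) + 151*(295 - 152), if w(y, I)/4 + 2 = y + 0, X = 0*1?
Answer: 18609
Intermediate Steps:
X = 0
w(y, I) = -8 + 4*y (w(y, I) = -8 + 4*(y + 0) = -8 + 4*y)
(54 + 217*n(w(-4, X), 0)) + 151*(295 - 152) = (54 + 217*(-14)) + 151*(295 - 152) = (54 - 3038) + 151*143 = -2984 + 21593 = 18609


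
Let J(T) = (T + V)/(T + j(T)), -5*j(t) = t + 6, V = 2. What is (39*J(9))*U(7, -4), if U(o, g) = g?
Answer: -286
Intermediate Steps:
j(t) = -6/5 - t/5 (j(t) = -(t + 6)/5 = -(6 + t)/5 = -6/5 - t/5)
J(T) = (2 + T)/(-6/5 + 4*T/5) (J(T) = (T + 2)/(T + (-6/5 - T/5)) = (2 + T)/(-6/5 + 4*T/5))
(39*J(9))*U(7, -4) = (39*(5*(2 + 9)/(2*(-3 + 2*9))))*(-4) = (39*((5/2)*11/(-3 + 18)))*(-4) = (39*((5/2)*11/15))*(-4) = (39*((5/2)*(1/15)*11))*(-4) = (39*(11/6))*(-4) = (143/2)*(-4) = -286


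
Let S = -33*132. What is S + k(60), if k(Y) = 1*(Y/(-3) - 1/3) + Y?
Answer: -12949/3 ≈ -4316.3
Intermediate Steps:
S = -4356
k(Y) = -1/3 + 2*Y/3 (k(Y) = 1*(Y*(-1/3) - 1*1/3) + Y = 1*(-Y/3 - 1/3) + Y = 1*(-1/3 - Y/3) + Y = (-1/3 - Y/3) + Y = -1/3 + 2*Y/3)
S + k(60) = -4356 + (-1/3 + (2/3)*60) = -4356 + (-1/3 + 40) = -4356 + 119/3 = -12949/3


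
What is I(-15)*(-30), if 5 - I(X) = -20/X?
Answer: -110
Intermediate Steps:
I(X) = 5 + 20/X (I(X) = 5 - (-20)/X = 5 + 20/X)
I(-15)*(-30) = (5 + 20/(-15))*(-30) = (5 + 20*(-1/15))*(-30) = (5 - 4/3)*(-30) = (11/3)*(-30) = -110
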